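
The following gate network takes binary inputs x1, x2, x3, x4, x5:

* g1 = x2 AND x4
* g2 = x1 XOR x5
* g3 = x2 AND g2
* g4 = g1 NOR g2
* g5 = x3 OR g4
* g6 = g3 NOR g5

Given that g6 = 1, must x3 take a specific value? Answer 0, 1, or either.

0

g6 = g3 NOR g5 must be 1, so both g3 = 0 and g5 = 0.
g3 = x2 AND g2 must be 0, so at least one of x2, g2 is 0.
Every assignment with g6 = 1 has x3 = 0; there are 6 such assignment(s).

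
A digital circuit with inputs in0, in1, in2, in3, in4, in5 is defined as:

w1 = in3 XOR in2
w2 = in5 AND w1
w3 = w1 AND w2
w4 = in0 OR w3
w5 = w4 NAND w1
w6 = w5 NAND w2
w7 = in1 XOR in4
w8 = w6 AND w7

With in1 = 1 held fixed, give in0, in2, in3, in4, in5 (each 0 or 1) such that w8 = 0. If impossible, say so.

w8 = w6 AND w7 must be 0, so at least one of w6, w7 is 0.
Check with in1 = 1 and in0=1, in2=1, in3=1, in4=1, in5=0:
w1 = in3 XOR in2 = 1 XOR 1 = 0
w2 = in5 AND w1 = 0 AND 0 = 0
w3 = w1 AND w2 = 0 AND 0 = 0
w4 = in0 OR w3 = 1 OR 0 = 1
w5 = w4 NAND w1 = 1 NAND 0 = 1
w6 = w5 NAND w2 = 1 NAND 0 = 1
w7 = in1 XOR in4 = 1 XOR 1 = 0
w8 = w6 AND w7 = 1 AND 0 = 0
So w8 = 0.

in0=1, in2=1, in3=1, in4=1, in5=0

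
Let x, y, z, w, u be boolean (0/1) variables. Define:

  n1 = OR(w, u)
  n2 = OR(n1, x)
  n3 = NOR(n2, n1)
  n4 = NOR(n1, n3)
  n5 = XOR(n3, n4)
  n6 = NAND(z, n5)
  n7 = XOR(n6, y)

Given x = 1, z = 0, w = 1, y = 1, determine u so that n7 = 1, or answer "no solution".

no solution exists

With x = 1, z = 0, w = 1, y = 1 fixed, none of the 2 settings of u give n7 = 1.
For example, with u=1:
n1 = OR(w, u) = OR(1, 1) = 1
n2 = OR(n1, x) = OR(1, 1) = 1
n3 = NOR(n2, n1) = NOR(1, 1) = 0
n4 = NOR(n1, n3) = NOR(1, 0) = 0
n5 = XOR(n3, n4) = XOR(0, 0) = 0
n6 = NAND(z, n5) = NAND(0, 0) = 1
n7 = XOR(n6, y) = XOR(1, 1) = 0
giving n7 = 0 ≠ 1.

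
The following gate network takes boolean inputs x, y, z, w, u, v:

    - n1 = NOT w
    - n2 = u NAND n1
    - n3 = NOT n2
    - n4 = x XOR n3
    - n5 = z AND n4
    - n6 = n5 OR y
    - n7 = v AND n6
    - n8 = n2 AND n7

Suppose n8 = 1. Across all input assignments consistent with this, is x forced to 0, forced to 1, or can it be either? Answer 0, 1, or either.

Both values of x occur among assignments with n8 = 1:
  x=0: x=0, y=1, z=0, w=0, u=0, v=1
  x=1: x=1, y=0, z=1, w=0, u=0, v=1

either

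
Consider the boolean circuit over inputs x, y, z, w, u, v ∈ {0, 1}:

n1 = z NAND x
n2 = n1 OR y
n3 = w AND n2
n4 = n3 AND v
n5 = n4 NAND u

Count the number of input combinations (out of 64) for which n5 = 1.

n5 = n4 NAND u must be 1, so at least one of n4, u is 0.
Enumerating the 64 input combinations, 57 give n5 = 1 and 7 give n5 = 0.

57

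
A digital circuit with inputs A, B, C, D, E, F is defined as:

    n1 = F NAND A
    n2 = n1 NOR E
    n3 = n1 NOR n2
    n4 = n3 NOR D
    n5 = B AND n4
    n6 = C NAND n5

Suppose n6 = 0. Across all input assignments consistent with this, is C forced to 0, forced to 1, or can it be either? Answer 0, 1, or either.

1

n6 = C NAND n5 must be 0, so both C = 1 and n5 = 1.
n5 = B AND n4 must be 1, so both B = 1 and n4 = 1.
Every assignment with n6 = 0 has C = 1; there are 7 such assignment(s).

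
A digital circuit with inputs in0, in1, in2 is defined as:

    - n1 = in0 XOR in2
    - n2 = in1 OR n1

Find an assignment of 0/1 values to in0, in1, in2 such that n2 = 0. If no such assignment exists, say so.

in0=1, in1=0, in2=1

n2 = in1 OR n1 must be 0, so both in1 = 0 and n1 = 0.
n1 = in0 XOR in2 must be 0, so in0 and in2 are equal.
Check with in0=1, in1=0, in2=1:
n1 = in0 XOR in2 = 1 XOR 1 = 0
n2 = in1 OR n1 = 0 OR 0 = 0
So n2 = 0 as required.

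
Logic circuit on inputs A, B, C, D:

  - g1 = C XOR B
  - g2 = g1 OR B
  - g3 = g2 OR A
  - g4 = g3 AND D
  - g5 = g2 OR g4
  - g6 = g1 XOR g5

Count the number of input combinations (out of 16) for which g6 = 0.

g6 = g1 XOR g5 must be 0, so g1 and g5 are equal.
Enumerating the 16 input combinations, 11 give g6 = 0 and 5 give g6 = 1.

11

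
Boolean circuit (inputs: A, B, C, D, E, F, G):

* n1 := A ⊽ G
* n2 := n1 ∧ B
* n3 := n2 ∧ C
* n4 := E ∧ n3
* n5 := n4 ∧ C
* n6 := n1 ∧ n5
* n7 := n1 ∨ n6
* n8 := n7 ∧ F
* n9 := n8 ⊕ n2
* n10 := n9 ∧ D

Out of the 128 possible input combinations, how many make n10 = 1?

8

n10 = n9 ∧ D must be 1, so both n9 = 1 and D = 1.
Enumerating the 128 input combinations, 8 give n10 = 1 and 120 give n10 = 0.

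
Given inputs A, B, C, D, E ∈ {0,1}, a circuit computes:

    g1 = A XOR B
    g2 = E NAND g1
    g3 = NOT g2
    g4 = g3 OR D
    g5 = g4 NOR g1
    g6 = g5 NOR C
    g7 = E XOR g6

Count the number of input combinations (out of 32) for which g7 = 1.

16

g7 = E XOR g6 must be 1, so E and g6 differ.
Enumerating the 32 input combinations, 16 give g7 = 1 and 16 give g7 = 0.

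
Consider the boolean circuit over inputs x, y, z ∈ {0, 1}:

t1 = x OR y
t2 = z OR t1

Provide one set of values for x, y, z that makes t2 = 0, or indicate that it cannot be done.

Check with x=0, y=0, z=0:
t1 = x OR y = 0 OR 0 = 0
t2 = z OR t1 = 0 OR 0 = 0
So t2 = 0 as required.

x=0, y=0, z=0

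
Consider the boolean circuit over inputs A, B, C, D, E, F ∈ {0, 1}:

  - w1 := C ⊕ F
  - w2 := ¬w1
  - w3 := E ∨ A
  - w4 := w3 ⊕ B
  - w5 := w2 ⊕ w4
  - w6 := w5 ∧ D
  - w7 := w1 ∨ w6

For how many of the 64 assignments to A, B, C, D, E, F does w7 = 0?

w7 = w1 ∨ w6 must be 0, so both w1 = 0 and w6 = 0.
Enumerating the 64 input combinations, 24 give w7 = 0 and 40 give w7 = 1.

24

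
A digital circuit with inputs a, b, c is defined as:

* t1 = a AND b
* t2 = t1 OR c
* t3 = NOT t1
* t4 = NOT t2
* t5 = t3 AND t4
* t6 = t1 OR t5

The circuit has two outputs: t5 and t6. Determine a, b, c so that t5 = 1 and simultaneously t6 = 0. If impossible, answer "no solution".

Across all 8 input combinations, none give both t5 = 1 and t6 = 0.

no solution exists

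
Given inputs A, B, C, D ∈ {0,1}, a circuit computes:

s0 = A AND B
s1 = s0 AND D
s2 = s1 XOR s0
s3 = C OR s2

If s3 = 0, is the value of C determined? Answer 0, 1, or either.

s3 = C OR s2 must be 0, so both C = 0 and s2 = 0.
s2 = s1 XOR s0 must be 0, so s1 and s0 are equal.
Every assignment with s3 = 0 has C = 0; there are 7 such assignment(s).

0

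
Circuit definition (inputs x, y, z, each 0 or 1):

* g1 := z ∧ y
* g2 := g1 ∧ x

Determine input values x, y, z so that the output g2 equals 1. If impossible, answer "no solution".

g2 = g1 ∧ x must be 1, so both g1 = 1 and x = 1.
Check with x=1 y=1 z=1:
g1 = z ∧ y = 1 ∧ 1 = 1
g2 = g1 ∧ x = 1 ∧ 1 = 1
So g2 = 1 as required.

x=1 y=1 z=1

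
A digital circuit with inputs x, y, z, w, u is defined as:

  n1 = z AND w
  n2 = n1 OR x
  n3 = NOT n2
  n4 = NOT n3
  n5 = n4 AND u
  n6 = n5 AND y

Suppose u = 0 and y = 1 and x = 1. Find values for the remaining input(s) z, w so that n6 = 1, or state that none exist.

no solution exists

With u = 0 and y = 1 and x = 1 fixed, none of the 4 settings of z, w give n6 = 1.
For example, with z=0, w=0:
n1 = z AND w = 0 AND 0 = 0
n2 = n1 OR x = 0 OR 1 = 1
n3 = NOT n2 = NOT 1 = 0
n4 = NOT n3 = NOT 0 = 1
n5 = n4 AND u = 1 AND 0 = 0
n6 = n5 AND y = 0 AND 1 = 0
giving n6 = 0 ≠ 1.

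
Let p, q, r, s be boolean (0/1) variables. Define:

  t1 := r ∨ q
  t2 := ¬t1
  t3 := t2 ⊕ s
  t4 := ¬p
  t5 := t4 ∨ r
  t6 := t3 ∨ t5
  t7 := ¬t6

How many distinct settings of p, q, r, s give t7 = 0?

14

t7 = ¬t6 must be 0, so t6 = 1.
t6 = t3 ∨ t5 must be 1, so at least one of t3, t5 is 1.
Enumerating the 16 input combinations, 14 give t7 = 0 and 2 give t7 = 1.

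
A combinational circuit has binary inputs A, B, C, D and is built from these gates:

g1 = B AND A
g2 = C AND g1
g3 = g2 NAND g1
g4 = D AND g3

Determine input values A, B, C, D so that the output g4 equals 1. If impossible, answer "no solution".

A=0, B=1, C=1, D=1

Check with A=0, B=1, C=1, D=1:
g1 = B AND A = 1 AND 0 = 0
g2 = C AND g1 = 1 AND 0 = 0
g3 = g2 NAND g1 = 0 NAND 0 = 1
g4 = D AND g3 = 1 AND 1 = 1
So g4 = 1 as required.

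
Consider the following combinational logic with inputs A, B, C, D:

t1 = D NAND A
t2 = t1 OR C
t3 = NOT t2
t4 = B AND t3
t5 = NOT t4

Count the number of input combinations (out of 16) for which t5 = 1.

15

t5 = NOT t4 must be 1, so t4 = 0.
Enumerating the 16 input combinations, 15 give t5 = 1 and 1 give t5 = 0.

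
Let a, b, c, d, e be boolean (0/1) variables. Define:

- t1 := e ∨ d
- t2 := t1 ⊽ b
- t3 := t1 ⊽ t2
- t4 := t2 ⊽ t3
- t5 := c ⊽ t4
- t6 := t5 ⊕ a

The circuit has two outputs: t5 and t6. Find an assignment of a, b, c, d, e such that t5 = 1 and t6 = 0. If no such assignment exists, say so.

a=1, b=0, c=0, d=0, e=0

Check with a=1, b=0, c=0, d=0, e=0:
t1 = e ∨ d = 0 ∨ 0 = 0
t2 = t1 ⊽ b = 0 ⊽ 0 = 1
t3 = t1 ⊽ t2 = 0 ⊽ 1 = 0
t4 = t2 ⊽ t3 = 1 ⊽ 0 = 0
t5 = c ⊽ t4 = 0 ⊽ 0 = 1
t6 = t5 ⊕ a = 1 ⊕ 1 = 0
So t5 = 1 and t6 = 0.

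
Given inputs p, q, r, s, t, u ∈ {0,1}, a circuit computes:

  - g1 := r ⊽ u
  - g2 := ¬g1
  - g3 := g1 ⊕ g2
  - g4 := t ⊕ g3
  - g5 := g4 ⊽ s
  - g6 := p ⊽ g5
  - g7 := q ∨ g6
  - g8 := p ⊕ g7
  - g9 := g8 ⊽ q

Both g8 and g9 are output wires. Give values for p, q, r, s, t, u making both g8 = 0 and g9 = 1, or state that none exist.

Check with p=0 q=0 r=1 s=0 t=1 u=1:
g1 = r ⊽ u = 1 ⊽ 1 = 0
g2 = ¬g1 = ¬0 = 1
g3 = g1 ⊕ g2 = 0 ⊕ 1 = 1
g4 = t ⊕ g3 = 1 ⊕ 1 = 0
g5 = g4 ⊽ s = 0 ⊽ 0 = 1
g6 = p ⊽ g5 = 0 ⊽ 1 = 0
g7 = q ∨ g6 = 0 ∨ 0 = 0
g8 = p ⊕ g7 = 0 ⊕ 0 = 0
g9 = g8 ⊽ q = 0 ⊽ 0 = 1
So g8 = 0 and g9 = 1.

p=0 q=0 r=1 s=0 t=1 u=1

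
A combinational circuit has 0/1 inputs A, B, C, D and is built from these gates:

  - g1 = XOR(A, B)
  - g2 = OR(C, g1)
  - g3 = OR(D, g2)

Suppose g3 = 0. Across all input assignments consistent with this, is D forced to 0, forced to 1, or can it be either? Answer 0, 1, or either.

g3 = OR(D, g2) must be 0, so both D = 0 and g2 = 0.
g2 = OR(C, g1) must be 0, so both C = 0 and g1 = 0.
g1 = XOR(A, B) must be 0, so A and B are equal.
Every assignment with g3 = 0 has D = 0; there are 2 such assignment(s).
  A=0, B=0, C=0, D=0
  A=1, B=1, C=0, D=0

0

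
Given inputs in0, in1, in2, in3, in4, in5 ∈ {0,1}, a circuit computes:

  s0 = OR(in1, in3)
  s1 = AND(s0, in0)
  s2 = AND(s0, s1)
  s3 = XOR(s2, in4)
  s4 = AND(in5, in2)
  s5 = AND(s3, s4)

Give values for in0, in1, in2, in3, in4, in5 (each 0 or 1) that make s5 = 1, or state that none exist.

s5 = AND(s3, s4) must be 1, so both s3 = 1 and s4 = 1.
s3 = XOR(s2, in4) must be 1, so s2 and in4 differ.
Check with in0=1, in1=1, in2=1, in3=0, in4=0, in5=1:
s0 = OR(in1, in3) = OR(1, 0) = 1
s1 = AND(s0, in0) = AND(1, 1) = 1
s2 = AND(s0, s1) = AND(1, 1) = 1
s3 = XOR(s2, in4) = XOR(1, 0) = 1
s4 = AND(in5, in2) = AND(1, 1) = 1
s5 = AND(s3, s4) = AND(1, 1) = 1
So s5 = 1 as required.

in0=1, in1=1, in2=1, in3=0, in4=0, in5=1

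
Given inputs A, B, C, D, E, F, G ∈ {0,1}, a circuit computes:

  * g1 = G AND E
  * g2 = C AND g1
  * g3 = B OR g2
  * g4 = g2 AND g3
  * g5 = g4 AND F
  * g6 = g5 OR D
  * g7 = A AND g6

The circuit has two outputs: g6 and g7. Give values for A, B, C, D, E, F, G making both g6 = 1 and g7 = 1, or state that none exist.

Check with A=1 B=1 C=1 D=1 E=0 F=1 G=0:
g1 = G AND E = 0 AND 0 = 0
g2 = C AND g1 = 1 AND 0 = 0
g3 = B OR g2 = 1 OR 0 = 1
g4 = g2 AND g3 = 0 AND 1 = 0
g5 = g4 AND F = 0 AND 1 = 0
g6 = g5 OR D = 0 OR 1 = 1
g7 = A AND g6 = 1 AND 1 = 1
So g6 = 1 and g7 = 1.

A=1 B=1 C=1 D=1 E=0 F=1 G=0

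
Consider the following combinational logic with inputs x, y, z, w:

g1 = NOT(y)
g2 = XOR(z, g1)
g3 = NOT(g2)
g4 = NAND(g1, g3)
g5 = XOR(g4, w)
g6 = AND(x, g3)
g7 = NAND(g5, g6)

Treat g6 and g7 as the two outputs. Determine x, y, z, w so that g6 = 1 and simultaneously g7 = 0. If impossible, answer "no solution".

x=1 y=1 z=0 w=0

Check with x=1 y=1 z=0 w=0:
g1 = NOT(y) = NOT 1 = 0
g2 = XOR(z, g1) = XOR(0, 0) = 0
g3 = NOT(g2) = NOT 0 = 1
g4 = NAND(g1, g3) = NAND(0, 1) = 1
g5 = XOR(g4, w) = XOR(1, 0) = 1
g6 = AND(x, g3) = AND(1, 1) = 1
g7 = NAND(g5, g6) = NAND(1, 1) = 0
So g6 = 1 and g7 = 0.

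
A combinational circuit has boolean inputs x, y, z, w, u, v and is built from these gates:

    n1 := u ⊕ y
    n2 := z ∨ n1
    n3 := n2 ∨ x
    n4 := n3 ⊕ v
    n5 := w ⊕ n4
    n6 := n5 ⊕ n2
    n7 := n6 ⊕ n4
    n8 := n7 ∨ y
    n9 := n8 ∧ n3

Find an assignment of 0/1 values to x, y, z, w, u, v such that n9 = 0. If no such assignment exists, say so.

n9 = n8 ∧ n3 must be 0, so at least one of n8, n3 is 0.
Check with x=0, y=0, z=1, w=1, u=0, v=0:
n1 = u ⊕ y = 0 ⊕ 0 = 0
n2 = z ∨ n1 = 1 ∨ 0 = 1
n3 = n2 ∨ x = 1 ∨ 0 = 1
n4 = n3 ⊕ v = 1 ⊕ 0 = 1
n5 = w ⊕ n4 = 1 ⊕ 1 = 0
n6 = n5 ⊕ n2 = 0 ⊕ 1 = 1
n7 = n6 ⊕ n4 = 1 ⊕ 1 = 0
n8 = n7 ∨ y = 0 ∨ 0 = 0
n9 = n8 ∧ n3 = 0 ∧ 1 = 0
So n9 = 0 as required.

x=0, y=0, z=1, w=1, u=0, v=0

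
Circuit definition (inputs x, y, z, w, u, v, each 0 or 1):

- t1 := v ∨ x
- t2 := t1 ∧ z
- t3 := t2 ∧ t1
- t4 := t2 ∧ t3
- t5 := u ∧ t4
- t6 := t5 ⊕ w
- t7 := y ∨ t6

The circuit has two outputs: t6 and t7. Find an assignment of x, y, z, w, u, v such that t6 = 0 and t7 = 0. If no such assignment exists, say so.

x=1, y=0, z=1, w=0, u=0, v=0

Check with x=1, y=0, z=1, w=0, u=0, v=0:
t1 = v ∨ x = 0 ∨ 1 = 1
t2 = t1 ∧ z = 1 ∧ 1 = 1
t3 = t2 ∧ t1 = 1 ∧ 1 = 1
t4 = t2 ∧ t3 = 1 ∧ 1 = 1
t5 = u ∧ t4 = 0 ∧ 1 = 0
t6 = t5 ⊕ w = 0 ⊕ 0 = 0
t7 = y ∨ t6 = 0 ∨ 0 = 0
So t6 = 0 and t7 = 0.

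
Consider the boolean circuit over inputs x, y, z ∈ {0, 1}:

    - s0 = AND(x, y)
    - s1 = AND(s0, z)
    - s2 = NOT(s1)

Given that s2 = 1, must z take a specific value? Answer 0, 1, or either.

Both values of z occur among assignments with s2 = 1:
  z=0: x=0, y=0, z=0
  z=1: x=0, y=0, z=1

either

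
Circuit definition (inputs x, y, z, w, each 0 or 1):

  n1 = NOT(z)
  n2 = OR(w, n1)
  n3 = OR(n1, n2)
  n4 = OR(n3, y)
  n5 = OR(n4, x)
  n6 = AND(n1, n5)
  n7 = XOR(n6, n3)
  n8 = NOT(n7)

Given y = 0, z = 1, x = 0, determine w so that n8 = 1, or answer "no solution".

w=0

n8 = NOT(n7) must be 1, so n7 = 0.
Check with y = 0, z = 1, x = 0 and w=0:
n1 = NOT(z) = NOT 1 = 0
n2 = OR(w, n1) = OR(0, 0) = 0
n3 = OR(n1, n2) = OR(0, 0) = 0
n4 = OR(n3, y) = OR(0, 0) = 0
n5 = OR(n4, x) = OR(0, 0) = 0
n6 = AND(n1, n5) = AND(0, 0) = 0
n7 = XOR(n6, n3) = XOR(0, 0) = 0
n8 = NOT(n7) = NOT 0 = 1
So n8 = 1.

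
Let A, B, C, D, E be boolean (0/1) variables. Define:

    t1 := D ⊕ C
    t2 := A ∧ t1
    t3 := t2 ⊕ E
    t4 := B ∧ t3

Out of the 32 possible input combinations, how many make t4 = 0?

t4 = B ∧ t3 must be 0, so at least one of B, t3 is 0.
Enumerating the 32 input combinations, 24 give t4 = 0 and 8 give t4 = 1.

24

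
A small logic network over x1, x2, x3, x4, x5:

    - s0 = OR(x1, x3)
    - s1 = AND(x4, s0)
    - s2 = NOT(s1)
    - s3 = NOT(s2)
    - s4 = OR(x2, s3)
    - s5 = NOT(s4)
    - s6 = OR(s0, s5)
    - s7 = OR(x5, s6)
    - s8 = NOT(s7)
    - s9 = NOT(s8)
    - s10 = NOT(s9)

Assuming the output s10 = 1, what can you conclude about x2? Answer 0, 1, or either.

s10 = NOT(s9) must be 1, so s9 = 0.
s9 = NOT(s8) must be 0, so s8 = 1.
s8 = NOT(s7) must be 1, so s7 = 0.
Every assignment with s10 = 1 has x2 = 1; there are 2 such assignment(s).
  x1=0, x2=1, x3=0, x4=0, x5=0
  x1=0, x2=1, x3=0, x4=1, x5=0

1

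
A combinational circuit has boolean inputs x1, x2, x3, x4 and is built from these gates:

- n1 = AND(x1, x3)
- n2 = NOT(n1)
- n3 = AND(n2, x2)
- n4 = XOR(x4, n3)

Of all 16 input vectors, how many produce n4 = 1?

n4 = XOR(x4, n3) must be 1, so x4 and n3 differ.
Enumerating the 16 input combinations, 8 give n4 = 1 and 8 give n4 = 0.

8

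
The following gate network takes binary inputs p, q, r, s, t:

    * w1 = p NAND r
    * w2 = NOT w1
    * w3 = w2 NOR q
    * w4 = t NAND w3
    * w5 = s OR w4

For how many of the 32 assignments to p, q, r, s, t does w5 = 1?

w5 = s OR w4 must be 1, so at least one of s, w4 is 1.
Enumerating the 32 input combinations, 29 give w5 = 1 and 3 give w5 = 0.

29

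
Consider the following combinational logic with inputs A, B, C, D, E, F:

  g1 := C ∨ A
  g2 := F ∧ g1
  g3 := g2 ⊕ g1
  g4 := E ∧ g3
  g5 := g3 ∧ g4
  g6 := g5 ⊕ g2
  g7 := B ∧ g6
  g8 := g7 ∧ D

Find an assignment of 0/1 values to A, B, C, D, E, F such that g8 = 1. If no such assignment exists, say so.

g8 = g7 ∧ D must be 1, so both g7 = 1 and D = 1.
g7 = B ∧ g6 must be 1, so both B = 1 and g6 = 1.
g6 = g5 ⊕ g2 must be 1, so g5 and g2 differ.
Check with A=1, B=1, C=0, D=1, E=1, F=0:
g1 = C ∨ A = 0 ∨ 1 = 1
g2 = F ∧ g1 = 0 ∧ 1 = 0
g3 = g2 ⊕ g1 = 0 ⊕ 1 = 1
g4 = E ∧ g3 = 1 ∧ 1 = 1
g5 = g3 ∧ g4 = 1 ∧ 1 = 1
g6 = g5 ⊕ g2 = 1 ⊕ 0 = 1
g7 = B ∧ g6 = 1 ∧ 1 = 1
g8 = g7 ∧ D = 1 ∧ 1 = 1
So g8 = 1 as required.

A=1, B=1, C=0, D=1, E=1, F=0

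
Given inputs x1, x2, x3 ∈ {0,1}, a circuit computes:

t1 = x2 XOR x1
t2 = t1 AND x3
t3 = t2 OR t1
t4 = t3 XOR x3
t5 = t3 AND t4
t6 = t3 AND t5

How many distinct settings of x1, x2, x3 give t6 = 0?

t6 = t3 AND t5 must be 0, so at least one of t3, t5 is 0.
Satisfying assignments:
  x1=0, x2=0, x3=0
  x1=0, x2=0, x3=1
  x1=0, x2=1, x3=1
  x1=1, x2=0, x3=1
  x1=1, x2=1, x3=0
  x1=1, x2=1, x3=1

6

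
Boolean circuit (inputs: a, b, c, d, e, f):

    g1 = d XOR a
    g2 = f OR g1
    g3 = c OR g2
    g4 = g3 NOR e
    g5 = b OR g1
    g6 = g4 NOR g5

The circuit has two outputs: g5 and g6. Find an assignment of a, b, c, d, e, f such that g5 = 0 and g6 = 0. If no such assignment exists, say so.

Check with a=1, b=0, c=0, d=1, e=0, f=0:
g1 = d XOR a = 1 XOR 1 = 0
g2 = f OR g1 = 0 OR 0 = 0
g3 = c OR g2 = 0 OR 0 = 0
g4 = g3 NOR e = 0 NOR 0 = 1
g5 = b OR g1 = 0 OR 0 = 0
g6 = g4 NOR g5 = 1 NOR 0 = 0
So g5 = 0 and g6 = 0.

a=1, b=0, c=0, d=1, e=0, f=0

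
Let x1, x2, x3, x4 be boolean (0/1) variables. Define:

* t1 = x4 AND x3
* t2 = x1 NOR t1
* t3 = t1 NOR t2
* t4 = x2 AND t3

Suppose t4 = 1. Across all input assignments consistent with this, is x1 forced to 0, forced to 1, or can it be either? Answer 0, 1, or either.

t4 = x2 AND t3 must be 1, so both x2 = 1 and t3 = 1.
t3 = t1 NOR t2 must be 1, so both t1 = 0 and t2 = 0.
Every assignment with t4 = 1 has x1 = 1; there are 3 such assignment(s).
  x1=1, x2=1, x3=0, x4=0
  x1=1, x2=1, x3=0, x4=1
  x1=1, x2=1, x3=1, x4=0

1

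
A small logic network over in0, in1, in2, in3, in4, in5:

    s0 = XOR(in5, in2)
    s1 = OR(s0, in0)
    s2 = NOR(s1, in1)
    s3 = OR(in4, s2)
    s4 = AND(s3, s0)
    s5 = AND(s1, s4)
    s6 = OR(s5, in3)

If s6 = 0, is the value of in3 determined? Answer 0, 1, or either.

s6 = OR(s5, in3) must be 0, so both s5 = 0 and in3 = 0.
Every assignment with s6 = 0 has in3 = 0; there are 24 such assignment(s).

0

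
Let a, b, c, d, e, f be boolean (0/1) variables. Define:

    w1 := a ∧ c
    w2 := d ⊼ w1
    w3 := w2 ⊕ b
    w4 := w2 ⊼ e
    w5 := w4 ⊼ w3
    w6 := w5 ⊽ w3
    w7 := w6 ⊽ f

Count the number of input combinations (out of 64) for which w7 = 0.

32

w7 = w6 ⊽ f must be 0, so at least one of w6, f is 1.
Enumerating the 64 input combinations, 32 give w7 = 0 and 32 give w7 = 1.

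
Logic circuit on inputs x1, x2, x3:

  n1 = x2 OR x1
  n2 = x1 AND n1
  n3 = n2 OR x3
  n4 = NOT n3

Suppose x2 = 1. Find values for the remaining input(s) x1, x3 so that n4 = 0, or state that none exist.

Check with x2 = 1 and x1=0, x3=1:
n1 = x2 OR x1 = 1 OR 0 = 1
n2 = x1 AND n1 = 0 AND 1 = 0
n3 = n2 OR x3 = 0 OR 1 = 1
n4 = NOT n3 = NOT 1 = 0
So n4 = 0.

x1=0, x3=1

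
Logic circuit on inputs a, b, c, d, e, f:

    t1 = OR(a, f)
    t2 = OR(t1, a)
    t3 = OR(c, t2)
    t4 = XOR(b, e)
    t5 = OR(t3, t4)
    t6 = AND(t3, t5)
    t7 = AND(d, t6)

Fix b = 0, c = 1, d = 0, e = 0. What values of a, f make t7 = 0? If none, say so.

t7 = AND(d, t6) must be 0, so at least one of d, t6 is 0.
Check with b = 0, c = 1, d = 0, e = 0 and a=1, f=1:
t1 = OR(a, f) = OR(1, 1) = 1
t2 = OR(t1, a) = OR(1, 1) = 1
t3 = OR(c, t2) = OR(1, 1) = 1
t4 = XOR(b, e) = XOR(0, 0) = 0
t5 = OR(t3, t4) = OR(1, 0) = 1
t6 = AND(t3, t5) = AND(1, 1) = 1
t7 = AND(d, t6) = AND(0, 1) = 0
So t7 = 0.

a=1, f=1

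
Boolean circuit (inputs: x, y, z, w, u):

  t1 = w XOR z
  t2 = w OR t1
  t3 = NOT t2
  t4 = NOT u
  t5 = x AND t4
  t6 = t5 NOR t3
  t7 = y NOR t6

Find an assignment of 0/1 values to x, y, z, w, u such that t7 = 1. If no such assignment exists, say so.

t7 = y NOR t6 must be 1, so both y = 0 and t6 = 0.
t6 = t5 NOR t3 must be 0, so at least one of t5, t3 is 1.
Check with x=1, y=0, z=0, w=0, u=0:
t1 = w XOR z = 0 XOR 0 = 0
t2 = w OR t1 = 0 OR 0 = 0
t3 = NOT t2 = NOT 0 = 1
t4 = NOT u = NOT 0 = 1
t5 = x AND t4 = 1 AND 1 = 1
t6 = t5 NOR t3 = 1 NOR 1 = 0
t7 = y NOR t6 = 0 NOR 0 = 1
So t7 = 1 as required.

x=1, y=0, z=0, w=0, u=0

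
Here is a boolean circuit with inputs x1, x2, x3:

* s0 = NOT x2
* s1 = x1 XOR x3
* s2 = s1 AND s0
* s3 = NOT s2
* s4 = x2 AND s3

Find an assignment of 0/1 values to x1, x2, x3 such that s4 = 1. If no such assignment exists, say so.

x1=0 x2=1 x3=0

s4 = x2 AND s3 must be 1, so both x2 = 1 and s3 = 1.
s3 = NOT s2 must be 1, so s2 = 0.
s2 = s1 AND s0 must be 0, so at least one of s1, s0 is 0.
Check with x1=0 x2=1 x3=0:
s0 = NOT x2 = NOT 1 = 0
s1 = x1 XOR x3 = 0 XOR 0 = 0
s2 = s1 AND s0 = 0 AND 0 = 0
s3 = NOT s2 = NOT 0 = 1
s4 = x2 AND s3 = 1 AND 1 = 1
So s4 = 1 as required.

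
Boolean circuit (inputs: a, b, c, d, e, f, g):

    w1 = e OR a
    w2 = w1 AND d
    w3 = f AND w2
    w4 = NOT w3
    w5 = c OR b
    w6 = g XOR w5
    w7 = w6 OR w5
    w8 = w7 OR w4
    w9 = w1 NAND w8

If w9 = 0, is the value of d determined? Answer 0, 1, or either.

Both values of d occur among assignments with w9 = 0:
  d=0: a=0, b=0, c=0, d=0, e=1, f=0, g=0
  d=1: a=0, b=0, c=0, d=1, e=1, f=0, g=0

either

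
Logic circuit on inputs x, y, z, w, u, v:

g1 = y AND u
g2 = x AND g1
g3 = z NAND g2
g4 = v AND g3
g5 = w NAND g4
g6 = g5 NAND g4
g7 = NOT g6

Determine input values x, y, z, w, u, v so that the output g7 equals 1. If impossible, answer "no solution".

x=0 y=0 z=0 w=0 u=1 v=1

g7 = NOT g6 must be 1, so g6 = 0.
g6 = g5 NAND g4 must be 0, so both g5 = 1 and g4 = 1.
Check with x=0 y=0 z=0 w=0 u=1 v=1:
g1 = y AND u = 0 AND 1 = 0
g2 = x AND g1 = 0 AND 0 = 0
g3 = z NAND g2 = 0 NAND 0 = 1
g4 = v AND g3 = 1 AND 1 = 1
g5 = w NAND g4 = 0 NAND 1 = 1
g6 = g5 NAND g4 = 1 NAND 1 = 0
g7 = NOT g6 = NOT 0 = 1
So g7 = 1 as required.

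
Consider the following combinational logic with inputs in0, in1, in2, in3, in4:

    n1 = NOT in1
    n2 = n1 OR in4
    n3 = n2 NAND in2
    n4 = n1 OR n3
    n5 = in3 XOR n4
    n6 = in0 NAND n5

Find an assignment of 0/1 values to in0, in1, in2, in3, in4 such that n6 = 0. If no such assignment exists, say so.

in0=1, in1=1, in2=0, in3=0, in4=0

n6 = in0 NAND n5 must be 0, so both in0 = 1 and n5 = 1.
Check with in0=1, in1=1, in2=0, in3=0, in4=0:
n1 = NOT in1 = NOT 1 = 0
n2 = n1 OR in4 = 0 OR 0 = 0
n3 = n2 NAND in2 = 0 NAND 0 = 1
n4 = n1 OR n3 = 0 OR 1 = 1
n5 = in3 XOR n4 = 0 XOR 1 = 1
n6 = in0 NAND n5 = 1 NAND 1 = 0
So n6 = 0 as required.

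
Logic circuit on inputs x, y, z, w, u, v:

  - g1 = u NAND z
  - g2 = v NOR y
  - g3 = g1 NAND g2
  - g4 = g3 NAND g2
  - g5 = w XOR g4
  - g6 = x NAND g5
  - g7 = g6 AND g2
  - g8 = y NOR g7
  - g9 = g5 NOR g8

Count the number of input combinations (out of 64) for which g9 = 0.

g9 = g5 NOR g8 must be 0, so at least one of g5, g8 is 1.
Enumerating the 64 input combinations, 40 give g9 = 0 and 24 give g9 = 1.

40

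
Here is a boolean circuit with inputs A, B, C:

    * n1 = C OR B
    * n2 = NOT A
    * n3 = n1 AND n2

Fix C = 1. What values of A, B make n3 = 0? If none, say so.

n3 = n1 AND n2 must be 0, so at least one of n1, n2 is 0.
Check with C = 1 and A=1, B=1:
n1 = C OR B = 1 OR 1 = 1
n2 = NOT A = NOT 1 = 0
n3 = n1 AND n2 = 1 AND 0 = 0
So n3 = 0.

A=1 B=1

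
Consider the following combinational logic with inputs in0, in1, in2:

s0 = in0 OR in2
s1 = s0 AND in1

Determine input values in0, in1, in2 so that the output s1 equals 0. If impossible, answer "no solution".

s1 = s0 AND in1 must be 0, so at least one of s0, in1 is 0.
Check with in0=0, in1=0, in2=1:
s0 = in0 OR in2 = 0 OR 1 = 1
s1 = s0 AND in1 = 1 AND 0 = 0
So s1 = 0 as required.

in0=0, in1=0, in2=1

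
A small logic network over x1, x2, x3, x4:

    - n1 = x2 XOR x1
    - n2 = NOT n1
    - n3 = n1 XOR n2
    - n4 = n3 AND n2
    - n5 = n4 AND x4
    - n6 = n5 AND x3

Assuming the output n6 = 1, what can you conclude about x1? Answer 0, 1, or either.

either

Both values of x1 occur among assignments with n6 = 1:
  x1=0: x1=0, x2=0, x3=1, x4=1
  x1=1: x1=1, x2=1, x3=1, x4=1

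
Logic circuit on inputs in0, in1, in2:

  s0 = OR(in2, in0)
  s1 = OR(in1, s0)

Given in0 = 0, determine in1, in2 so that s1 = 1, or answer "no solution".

in1=0, in2=1

s1 = OR(in1, s0) must be 1, so at least one of in1, s0 is 1.
Check with in0 = 0 and in1=0, in2=1:
s0 = OR(in2, in0) = OR(1, 0) = 1
s1 = OR(in1, s0) = OR(0, 1) = 1
So s1 = 1.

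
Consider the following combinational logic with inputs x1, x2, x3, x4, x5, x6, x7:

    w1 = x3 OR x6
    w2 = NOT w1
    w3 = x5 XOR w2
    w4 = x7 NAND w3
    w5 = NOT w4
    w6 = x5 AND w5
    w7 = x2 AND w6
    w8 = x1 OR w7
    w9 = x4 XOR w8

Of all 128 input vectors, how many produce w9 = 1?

64

w9 = x4 XOR w8 must be 1, so x4 and w8 differ.
Enumerating the 128 input combinations, 64 give w9 = 1 and 64 give w9 = 0.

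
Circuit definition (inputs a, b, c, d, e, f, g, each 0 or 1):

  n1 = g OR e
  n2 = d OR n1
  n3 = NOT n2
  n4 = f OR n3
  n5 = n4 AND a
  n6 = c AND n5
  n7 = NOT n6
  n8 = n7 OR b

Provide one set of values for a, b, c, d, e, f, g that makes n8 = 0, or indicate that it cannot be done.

n8 = n7 OR b must be 0, so both n7 = 0 and b = 0.
n7 = NOT n6 must be 0, so n6 = 1.
Check with a=1, b=0, c=1, d=1, e=0, f=1, g=1:
n1 = g OR e = 1 OR 0 = 1
n2 = d OR n1 = 1 OR 1 = 1
n3 = NOT n2 = NOT 1 = 0
n4 = f OR n3 = 1 OR 0 = 1
n5 = n4 AND a = 1 AND 1 = 1
n6 = c AND n5 = 1 AND 1 = 1
n7 = NOT n6 = NOT 1 = 0
n8 = n7 OR b = 0 OR 0 = 0
So n8 = 0 as required.

a=1, b=0, c=1, d=1, e=0, f=1, g=1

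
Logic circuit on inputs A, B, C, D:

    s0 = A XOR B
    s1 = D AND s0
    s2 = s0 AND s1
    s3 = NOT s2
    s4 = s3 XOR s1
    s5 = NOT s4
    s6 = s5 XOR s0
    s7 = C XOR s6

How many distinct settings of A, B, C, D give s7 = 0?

8

s7 = C XOR s6 must be 0, so C and s6 are equal.
Enumerating the 16 input combinations, 8 give s7 = 0 and 8 give s7 = 1.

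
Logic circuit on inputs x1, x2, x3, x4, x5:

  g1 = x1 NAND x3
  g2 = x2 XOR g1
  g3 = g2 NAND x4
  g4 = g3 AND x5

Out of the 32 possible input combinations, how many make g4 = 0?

g4 = g3 AND x5 must be 0, so at least one of g3, x5 is 0.
Enumerating the 32 input combinations, 20 give g4 = 0 and 12 give g4 = 1.

20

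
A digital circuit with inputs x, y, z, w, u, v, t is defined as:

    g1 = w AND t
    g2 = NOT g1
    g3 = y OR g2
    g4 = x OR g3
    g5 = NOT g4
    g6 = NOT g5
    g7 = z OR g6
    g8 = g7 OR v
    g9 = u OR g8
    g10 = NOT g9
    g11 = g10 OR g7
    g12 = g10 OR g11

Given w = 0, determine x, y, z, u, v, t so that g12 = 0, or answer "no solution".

With w = 0 fixed, none of the 64 settings of x, y, z, u, v, t give g12 = 0.
For example, with x=0, y=1, z=1, u=1, v=1, t=0:
g1 = w AND t = 0 AND 0 = 0
g2 = NOT g1 = NOT 0 = 1
g3 = y OR g2 = 1 OR 1 = 1
g4 = x OR g3 = 0 OR 1 = 1
g5 = NOT g4 = NOT 1 = 0
g6 = NOT g5 = NOT 0 = 1
g7 = z OR g6 = 1 OR 1 = 1
g8 = g7 OR v = 1 OR 1 = 1
g9 = u OR g8 = 1 OR 1 = 1
g10 = NOT g9 = NOT 1 = 0
g11 = g10 OR g7 = 0 OR 1 = 1
g12 = g10 OR g11 = 0 OR 1 = 1
giving g12 = 1 ≠ 0.

no solution exists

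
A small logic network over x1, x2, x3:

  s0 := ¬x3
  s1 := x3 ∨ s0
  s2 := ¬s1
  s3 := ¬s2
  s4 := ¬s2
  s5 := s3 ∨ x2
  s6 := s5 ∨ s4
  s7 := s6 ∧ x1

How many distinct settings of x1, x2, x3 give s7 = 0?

s7 = s6 ∧ x1 must be 0, so at least one of s6, x1 is 0.
Satisfying assignments:
  x1=0, x2=0, x3=0
  x1=0, x2=0, x3=1
  x1=0, x2=1, x3=0
  x1=0, x2=1, x3=1

4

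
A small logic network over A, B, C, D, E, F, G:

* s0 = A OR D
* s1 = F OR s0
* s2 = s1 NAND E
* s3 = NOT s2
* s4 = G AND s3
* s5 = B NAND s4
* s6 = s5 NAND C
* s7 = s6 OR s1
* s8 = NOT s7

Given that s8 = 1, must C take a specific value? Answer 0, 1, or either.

1

s8 = NOT s7 must be 1, so s7 = 0.
s7 = s6 OR s1 must be 0, so both s6 = 0 and s1 = 0.
s6 = s5 NAND C must be 0, so both s5 = 1 and C = 1.
Every assignment with s8 = 1 has C = 1; there are 8 such assignment(s).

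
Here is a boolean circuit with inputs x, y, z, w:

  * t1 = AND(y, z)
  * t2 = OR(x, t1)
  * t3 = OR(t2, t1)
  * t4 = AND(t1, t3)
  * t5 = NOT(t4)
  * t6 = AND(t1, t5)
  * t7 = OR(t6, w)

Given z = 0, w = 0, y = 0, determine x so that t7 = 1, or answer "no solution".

With z = 0, w = 0, y = 0 fixed, none of the 2 settings of x give t7 = 1.
For example, with x=1:
t1 = AND(y, z) = AND(0, 0) = 0
t2 = OR(x, t1) = OR(1, 0) = 1
t3 = OR(t2, t1) = OR(1, 0) = 1
t4 = AND(t1, t3) = AND(0, 1) = 0
t5 = NOT(t4) = NOT 0 = 1
t6 = AND(t1, t5) = AND(0, 1) = 0
t7 = OR(t6, w) = OR(0, 0) = 0
giving t7 = 0 ≠ 1.

no solution exists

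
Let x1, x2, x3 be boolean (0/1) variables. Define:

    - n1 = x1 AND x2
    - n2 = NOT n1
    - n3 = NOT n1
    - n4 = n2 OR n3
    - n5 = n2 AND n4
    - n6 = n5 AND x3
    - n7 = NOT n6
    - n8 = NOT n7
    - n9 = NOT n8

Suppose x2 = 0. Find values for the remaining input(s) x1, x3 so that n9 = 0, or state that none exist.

x1=0, x3=1

Check with x2 = 0 and x1=0, x3=1:
n1 = x1 AND x2 = 0 AND 0 = 0
n2 = NOT n1 = NOT 0 = 1
n3 = NOT n1 = NOT 0 = 1
n4 = n2 OR n3 = 1 OR 1 = 1
n5 = n2 AND n4 = 1 AND 1 = 1
n6 = n5 AND x3 = 1 AND 1 = 1
n7 = NOT n6 = NOT 1 = 0
n8 = NOT n7 = NOT 0 = 1
n9 = NOT n8 = NOT 1 = 0
So n9 = 0.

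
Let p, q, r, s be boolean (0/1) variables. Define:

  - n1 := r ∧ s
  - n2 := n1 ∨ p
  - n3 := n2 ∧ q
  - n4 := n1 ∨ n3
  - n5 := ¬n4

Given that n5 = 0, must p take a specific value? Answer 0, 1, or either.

Both values of p occur among assignments with n5 = 0:
  p=0: p=0, q=0, r=1, s=1
  p=1: p=1, q=0, r=1, s=1

either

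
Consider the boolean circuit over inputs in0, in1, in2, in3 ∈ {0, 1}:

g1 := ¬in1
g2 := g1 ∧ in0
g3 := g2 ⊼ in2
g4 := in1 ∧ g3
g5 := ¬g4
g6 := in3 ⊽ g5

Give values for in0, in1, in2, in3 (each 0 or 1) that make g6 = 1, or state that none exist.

in0=1, in1=1, in2=1, in3=0

g6 = in3 ⊽ g5 must be 1, so both in3 = 0 and g5 = 0.
Check with in0=1, in1=1, in2=1, in3=0:
g1 = ¬in1 = ¬1 = 0
g2 = g1 ∧ in0 = 0 ∧ 1 = 0
g3 = g2 ⊼ in2 = 0 ⊼ 1 = 1
g4 = in1 ∧ g3 = 1 ∧ 1 = 1
g5 = ¬g4 = ¬1 = 0
g6 = in3 ⊽ g5 = 0 ⊽ 0 = 1
So g6 = 1 as required.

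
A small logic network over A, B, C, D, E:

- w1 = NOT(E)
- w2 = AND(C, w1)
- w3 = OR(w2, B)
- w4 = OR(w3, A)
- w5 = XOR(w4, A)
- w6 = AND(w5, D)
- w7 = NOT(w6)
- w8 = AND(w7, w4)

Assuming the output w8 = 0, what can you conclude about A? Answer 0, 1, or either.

0

w8 = AND(w7, w4) must be 0, so at least one of w7, w4 is 0.
Every assignment with w8 = 0 has A = 0; there are 11 such assignment(s).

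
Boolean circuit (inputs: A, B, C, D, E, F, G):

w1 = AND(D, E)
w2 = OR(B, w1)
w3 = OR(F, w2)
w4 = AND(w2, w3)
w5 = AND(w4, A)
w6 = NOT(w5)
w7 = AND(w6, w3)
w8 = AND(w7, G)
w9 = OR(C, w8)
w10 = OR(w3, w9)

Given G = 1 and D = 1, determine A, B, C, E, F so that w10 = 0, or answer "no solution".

Check with G = 1 and D = 1 and A=0, B=0, C=0, E=0, F=0:
w1 = AND(D, E) = AND(1, 0) = 0
w2 = OR(B, w1) = OR(0, 0) = 0
w3 = OR(F, w2) = OR(0, 0) = 0
w4 = AND(w2, w3) = AND(0, 0) = 0
w5 = AND(w4, A) = AND(0, 0) = 0
w6 = NOT(w5) = NOT 0 = 1
w7 = AND(w6, w3) = AND(1, 0) = 0
w8 = AND(w7, G) = AND(0, 1) = 0
w9 = OR(C, w8) = OR(0, 0) = 0
w10 = OR(w3, w9) = OR(0, 0) = 0
So w10 = 0.

A=0, B=0, C=0, E=0, F=0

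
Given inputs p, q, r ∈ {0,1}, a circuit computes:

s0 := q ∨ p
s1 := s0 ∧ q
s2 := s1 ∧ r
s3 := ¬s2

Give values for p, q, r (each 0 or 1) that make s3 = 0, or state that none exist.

Check with p=0, q=1, r=1:
s0 = q ∨ p = 1 ∨ 0 = 1
s1 = s0 ∧ q = 1 ∧ 1 = 1
s2 = s1 ∧ r = 1 ∧ 1 = 1
s3 = ¬s2 = ¬1 = 0
So s3 = 0 as required.

p=0, q=1, r=1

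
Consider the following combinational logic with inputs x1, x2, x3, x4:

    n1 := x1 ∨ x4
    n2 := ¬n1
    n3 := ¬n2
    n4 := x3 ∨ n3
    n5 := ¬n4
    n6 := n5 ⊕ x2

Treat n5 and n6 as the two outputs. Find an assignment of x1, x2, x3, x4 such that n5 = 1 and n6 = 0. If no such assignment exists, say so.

Check with x1=0, x2=1, x3=0, x4=0:
n1 = x1 ∨ x4 = 0 ∨ 0 = 0
n2 = ¬n1 = ¬0 = 1
n3 = ¬n2 = ¬1 = 0
n4 = x3 ∨ n3 = 0 ∨ 0 = 0
n5 = ¬n4 = ¬0 = 1
n6 = n5 ⊕ x2 = 1 ⊕ 1 = 0
So n5 = 1 and n6 = 0.

x1=0, x2=1, x3=0, x4=0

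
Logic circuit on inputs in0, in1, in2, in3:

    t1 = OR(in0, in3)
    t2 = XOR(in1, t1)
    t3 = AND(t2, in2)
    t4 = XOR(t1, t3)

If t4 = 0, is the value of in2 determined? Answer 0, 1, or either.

either

Both values of in2 occur among assignments with t4 = 0:
  in2=0: in0=0, in1=0, in2=0, in3=0
  in2=1: in0=0, in1=0, in2=1, in3=0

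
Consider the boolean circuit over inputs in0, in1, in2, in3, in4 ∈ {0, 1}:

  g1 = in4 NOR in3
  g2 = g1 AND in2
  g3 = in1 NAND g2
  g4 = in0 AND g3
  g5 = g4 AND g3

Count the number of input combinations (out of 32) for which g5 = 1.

15

g5 = g4 AND g3 must be 1, so both g4 = 1 and g3 = 1.
Enumerating the 32 input combinations, 15 give g5 = 1 and 17 give g5 = 0.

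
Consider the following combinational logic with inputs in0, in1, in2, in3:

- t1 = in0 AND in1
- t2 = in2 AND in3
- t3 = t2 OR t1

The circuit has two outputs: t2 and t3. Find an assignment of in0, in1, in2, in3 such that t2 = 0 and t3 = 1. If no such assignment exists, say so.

in0=1, in1=1, in2=1, in3=0

Check with in0=1, in1=1, in2=1, in3=0:
t1 = in0 AND in1 = 1 AND 1 = 1
t2 = in2 AND in3 = 1 AND 0 = 0
t3 = t2 OR t1 = 0 OR 1 = 1
So t2 = 0 and t3 = 1.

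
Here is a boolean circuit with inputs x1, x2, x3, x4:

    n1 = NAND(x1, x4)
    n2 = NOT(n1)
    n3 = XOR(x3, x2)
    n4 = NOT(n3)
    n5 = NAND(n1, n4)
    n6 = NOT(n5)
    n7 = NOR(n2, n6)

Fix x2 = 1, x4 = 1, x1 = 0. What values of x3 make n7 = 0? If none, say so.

x3=1

Check with x2 = 1, x4 = 1, x1 = 0 and x3=1:
n1 = NAND(x1, x4) = NAND(0, 1) = 1
n2 = NOT(n1) = NOT 1 = 0
n3 = XOR(x3, x2) = XOR(1, 1) = 0
n4 = NOT(n3) = NOT 0 = 1
n5 = NAND(n1, n4) = NAND(1, 1) = 0
n6 = NOT(n5) = NOT 0 = 1
n7 = NOR(n2, n6) = NOR(0, 1) = 0
So n7 = 0.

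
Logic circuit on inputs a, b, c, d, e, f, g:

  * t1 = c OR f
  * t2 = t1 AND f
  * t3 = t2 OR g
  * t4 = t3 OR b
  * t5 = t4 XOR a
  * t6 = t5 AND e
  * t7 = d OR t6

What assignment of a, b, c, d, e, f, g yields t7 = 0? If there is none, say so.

a=1, b=0, c=0, d=0, e=0, f=0, g=1

Check with a=1, b=0, c=0, d=0, e=0, f=0, g=1:
t1 = c OR f = 0 OR 0 = 0
t2 = t1 AND f = 0 AND 0 = 0
t3 = t2 OR g = 0 OR 1 = 1
t4 = t3 OR b = 1 OR 0 = 1
t5 = t4 XOR a = 1 XOR 1 = 0
t6 = t5 AND e = 0 AND 0 = 0
t7 = d OR t6 = 0 OR 0 = 0
So t7 = 0 as required.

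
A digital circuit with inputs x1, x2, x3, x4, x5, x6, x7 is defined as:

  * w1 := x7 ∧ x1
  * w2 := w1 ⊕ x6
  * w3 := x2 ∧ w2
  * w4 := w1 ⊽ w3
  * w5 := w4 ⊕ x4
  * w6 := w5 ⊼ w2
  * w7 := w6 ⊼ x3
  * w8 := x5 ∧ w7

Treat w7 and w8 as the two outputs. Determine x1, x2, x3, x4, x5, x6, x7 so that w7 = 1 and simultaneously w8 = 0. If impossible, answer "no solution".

Check with x1=0 x2=0 x3=0 x4=0 x5=0 x6=1 x7=1:
w1 = x7 ∧ x1 = 1 ∧ 0 = 0
w2 = w1 ⊕ x6 = 0 ⊕ 1 = 1
w3 = x2 ∧ w2 = 0 ∧ 1 = 0
w4 = w1 ⊽ w3 = 0 ⊽ 0 = 1
w5 = w4 ⊕ x4 = 1 ⊕ 0 = 1
w6 = w5 ⊼ w2 = 1 ⊼ 1 = 0
w7 = w6 ⊼ x3 = 0 ⊼ 0 = 1
w8 = x5 ∧ w7 = 0 ∧ 1 = 0
So w7 = 1 and w8 = 0.

x1=0 x2=0 x3=0 x4=0 x5=0 x6=1 x7=1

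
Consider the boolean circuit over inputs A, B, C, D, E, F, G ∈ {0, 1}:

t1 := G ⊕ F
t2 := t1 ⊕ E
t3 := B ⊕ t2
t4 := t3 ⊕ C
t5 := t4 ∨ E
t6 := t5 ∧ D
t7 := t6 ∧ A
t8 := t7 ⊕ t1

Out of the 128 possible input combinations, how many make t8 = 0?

64

t8 = t7 ⊕ t1 must be 0, so t7 and t1 are equal.
Enumerating the 128 input combinations, 64 give t8 = 0 and 64 give t8 = 1.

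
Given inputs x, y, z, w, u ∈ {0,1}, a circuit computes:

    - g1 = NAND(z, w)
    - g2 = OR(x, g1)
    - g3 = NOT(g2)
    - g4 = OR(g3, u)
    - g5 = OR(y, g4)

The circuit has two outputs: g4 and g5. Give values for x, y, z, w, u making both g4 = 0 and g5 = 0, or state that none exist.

Check with x=0, y=0, z=0, w=0, u=0:
g1 = NAND(z, w) = NAND(0, 0) = 1
g2 = OR(x, g1) = OR(0, 1) = 1
g3 = NOT(g2) = NOT 1 = 0
g4 = OR(g3, u) = OR(0, 0) = 0
g5 = OR(y, g4) = OR(0, 0) = 0
So g4 = 0 and g5 = 0.

x=0, y=0, z=0, w=0, u=0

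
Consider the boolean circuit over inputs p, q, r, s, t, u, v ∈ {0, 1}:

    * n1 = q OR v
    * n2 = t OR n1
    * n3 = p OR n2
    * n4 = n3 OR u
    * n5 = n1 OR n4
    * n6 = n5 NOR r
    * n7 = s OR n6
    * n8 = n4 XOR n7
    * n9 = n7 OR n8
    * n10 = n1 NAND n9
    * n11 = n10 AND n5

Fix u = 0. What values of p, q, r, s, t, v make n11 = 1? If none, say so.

p=1 q=0 r=0 s=1 t=1 v=0

n11 = n10 AND n5 must be 1, so both n10 = 1 and n5 = 1.
n10 = n1 NAND n9 must be 1, so at least one of n1, n9 is 0.
Check with u = 0 and p=1, q=0, r=0, s=1, t=1, v=0:
n1 = q OR v = 0 OR 0 = 0
n2 = t OR n1 = 1 OR 0 = 1
n3 = p OR n2 = 1 OR 1 = 1
n4 = n3 OR u = 1 OR 0 = 1
n5 = n1 OR n4 = 0 OR 1 = 1
n6 = n5 NOR r = 1 NOR 0 = 0
n7 = s OR n6 = 1 OR 0 = 1
n8 = n4 XOR n7 = 1 XOR 1 = 0
n9 = n7 OR n8 = 1 OR 0 = 1
n10 = n1 NAND n9 = 0 NAND 1 = 1
n11 = n10 AND n5 = 1 AND 1 = 1
So n11 = 1.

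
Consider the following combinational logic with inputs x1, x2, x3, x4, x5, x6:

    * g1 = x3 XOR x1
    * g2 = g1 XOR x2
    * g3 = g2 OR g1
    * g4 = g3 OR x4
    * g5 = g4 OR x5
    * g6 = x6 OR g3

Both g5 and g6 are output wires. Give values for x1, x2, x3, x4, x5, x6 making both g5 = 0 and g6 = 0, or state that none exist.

x1=1, x2=0, x3=1, x4=0, x5=0, x6=0

Check with x1=1, x2=0, x3=1, x4=0, x5=0, x6=0:
g1 = x3 XOR x1 = 1 XOR 1 = 0
g2 = g1 XOR x2 = 0 XOR 0 = 0
g3 = g2 OR g1 = 0 OR 0 = 0
g4 = g3 OR x4 = 0 OR 0 = 0
g5 = g4 OR x5 = 0 OR 0 = 0
g6 = x6 OR g3 = 0 OR 0 = 0
So g5 = 0 and g6 = 0.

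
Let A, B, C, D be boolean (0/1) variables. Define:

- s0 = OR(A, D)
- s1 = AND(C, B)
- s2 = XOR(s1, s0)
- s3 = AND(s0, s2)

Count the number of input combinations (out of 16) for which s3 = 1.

s3 = AND(s0, s2) must be 1, so both s0 = 1 and s2 = 1.
Enumerating the 16 input combinations, 9 give s3 = 1 and 7 give s3 = 0.

9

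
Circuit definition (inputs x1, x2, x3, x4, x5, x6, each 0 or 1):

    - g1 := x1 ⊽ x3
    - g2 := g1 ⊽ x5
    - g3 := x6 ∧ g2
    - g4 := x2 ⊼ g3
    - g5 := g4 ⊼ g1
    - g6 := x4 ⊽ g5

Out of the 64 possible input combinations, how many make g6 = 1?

g6 = x4 ⊽ g5 must be 1, so both x4 = 0 and g5 = 0.
g5 = g4 ⊼ g1 must be 0, so both g4 = 1 and g1 = 1.
Enumerating the 64 input combinations, 8 give g6 = 1 and 56 give g6 = 0.

8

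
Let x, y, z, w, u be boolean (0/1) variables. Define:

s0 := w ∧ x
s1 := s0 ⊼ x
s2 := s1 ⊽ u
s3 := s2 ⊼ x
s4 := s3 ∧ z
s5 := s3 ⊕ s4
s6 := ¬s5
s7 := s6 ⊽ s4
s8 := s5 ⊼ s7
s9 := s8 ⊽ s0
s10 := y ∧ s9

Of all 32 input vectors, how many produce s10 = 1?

s10 = y ∧ s9 must be 1, so both y = 1 and s9 = 1.
s9 = s8 ⊽ s0 must be 1, so both s8 = 0 and s0 = 0.
Satisfying assignments:
  x=0, y=1, z=0, w=0, u=0
  x=0, y=1, z=0, w=0, u=1
  x=0, y=1, z=0, w=1, u=0
  x=0, y=1, z=0, w=1, u=1
  x=1, y=1, z=0, w=0, u=0
  x=1, y=1, z=0, w=0, u=1

6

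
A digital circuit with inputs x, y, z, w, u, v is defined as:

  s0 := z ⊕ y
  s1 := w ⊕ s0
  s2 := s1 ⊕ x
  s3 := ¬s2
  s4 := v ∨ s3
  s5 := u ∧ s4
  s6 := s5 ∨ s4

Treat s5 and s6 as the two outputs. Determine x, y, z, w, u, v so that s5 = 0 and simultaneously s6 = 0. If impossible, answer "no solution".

x=0, y=1, z=0, w=0, u=1, v=0

Check with x=0, y=1, z=0, w=0, u=1, v=0:
s0 = z ⊕ y = 0 ⊕ 1 = 1
s1 = w ⊕ s0 = 0 ⊕ 1 = 1
s2 = s1 ⊕ x = 1 ⊕ 0 = 1
s3 = ¬s2 = ¬1 = 0
s4 = v ∨ s3 = 0 ∨ 0 = 0
s5 = u ∧ s4 = 1 ∧ 0 = 0
s6 = s5 ∨ s4 = 0 ∨ 0 = 0
So s5 = 0 and s6 = 0.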